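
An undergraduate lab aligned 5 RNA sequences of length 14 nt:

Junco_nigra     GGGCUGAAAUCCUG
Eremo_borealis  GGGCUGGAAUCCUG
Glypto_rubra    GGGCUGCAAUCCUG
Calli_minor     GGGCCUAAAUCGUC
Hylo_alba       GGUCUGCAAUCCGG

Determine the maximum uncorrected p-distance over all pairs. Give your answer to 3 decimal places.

Pairwise Hamming distances:
  Junco_nigra vs Eremo_borealis: 1
  Junco_nigra vs Glypto_rubra: 1
  Junco_nigra vs Calli_minor: 4
  Junco_nigra vs Hylo_alba: 3
  Eremo_borealis vs Glypto_rubra: 1
  Eremo_borealis vs Calli_minor: 5
  Eremo_borealis vs Hylo_alba: 3
  Glypto_rubra vs Calli_minor: 5
  Glypto_rubra vs Hylo_alba: 2
  Calli_minor vs Hylo_alba: 7
The largest is 7 mismatches, between Calli_minor and Hylo_alba; p = 7/14 = 0.500.

0.500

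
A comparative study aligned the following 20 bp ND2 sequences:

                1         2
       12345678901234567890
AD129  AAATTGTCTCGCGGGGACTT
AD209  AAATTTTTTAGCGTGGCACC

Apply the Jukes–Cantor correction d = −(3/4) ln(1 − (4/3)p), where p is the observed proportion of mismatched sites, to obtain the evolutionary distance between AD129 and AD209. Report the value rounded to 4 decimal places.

Differing sites — 6:G/T; 8:C/T; 10:C/A; 14:G/T; 17:A/C; 18:C/A; 19:T/C; 20:T/C.
p = 8/20 = 0.400000.
d = −0.75 · ln(1 − (4/3)·0.400000) = −0.75 · ln(0.466667) = −0.75 · (-0.762139) = 0.5716.

0.5716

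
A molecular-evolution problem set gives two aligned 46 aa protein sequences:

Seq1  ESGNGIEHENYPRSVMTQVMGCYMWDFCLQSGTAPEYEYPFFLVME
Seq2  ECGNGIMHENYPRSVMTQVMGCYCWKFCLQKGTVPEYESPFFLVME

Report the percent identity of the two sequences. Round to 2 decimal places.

84.78%

Differing sites — 2:S/C; 7:E/M; 24:M/C; 26:D/K; 31:S/K; 34:A/V; 39:Y/S.
39 of the 46 sites match, so the percent identity is 39/46 × 100 = 84.78%.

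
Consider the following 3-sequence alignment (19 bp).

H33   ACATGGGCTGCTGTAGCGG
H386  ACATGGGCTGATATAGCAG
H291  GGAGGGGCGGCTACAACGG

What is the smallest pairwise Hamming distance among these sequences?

Pairwise Hamming distances:
  H33 vs H386: 3
  H33 vs H291: 7
  H386 vs H291: 8
The smallest is 3, between H33 and H386.

3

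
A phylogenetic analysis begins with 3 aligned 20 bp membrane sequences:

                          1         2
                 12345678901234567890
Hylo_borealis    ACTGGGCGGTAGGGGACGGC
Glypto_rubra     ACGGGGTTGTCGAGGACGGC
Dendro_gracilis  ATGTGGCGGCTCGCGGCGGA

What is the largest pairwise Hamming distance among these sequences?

11

Pairwise Hamming distances:
  Hylo_borealis vs Glypto_rubra: 5
  Hylo_borealis vs Dendro_gracilis: 9
  Glypto_rubra vs Dendro_gracilis: 11
The largest is 11, between Glypto_rubra and Dendro_gracilis.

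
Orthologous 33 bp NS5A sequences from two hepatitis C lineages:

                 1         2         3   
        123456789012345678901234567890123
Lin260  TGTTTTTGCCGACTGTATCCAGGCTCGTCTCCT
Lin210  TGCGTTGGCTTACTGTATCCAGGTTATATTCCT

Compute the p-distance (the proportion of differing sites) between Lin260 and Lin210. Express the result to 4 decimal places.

0.3030

Mismatches occur at site 3 (T→C), site 4 (T→G), site 7 (T→G), site 10 (C→T), site 11 (G→T), site 24 (C→T), site 26 (C→A), site 27 (G→T), site 28 (T→A), site 29 (C→T).
There are 10 differences over 33 sites, so p = 10/33 = 0.3030.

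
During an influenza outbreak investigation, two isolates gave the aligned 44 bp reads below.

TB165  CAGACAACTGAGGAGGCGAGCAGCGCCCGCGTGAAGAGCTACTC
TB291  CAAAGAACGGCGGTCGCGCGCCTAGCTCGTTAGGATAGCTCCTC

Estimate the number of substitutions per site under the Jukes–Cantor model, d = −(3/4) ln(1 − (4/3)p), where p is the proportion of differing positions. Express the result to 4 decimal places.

0.5429

Differing sites — 3:G/A; 5:C/G; 9:T/G; 11:A/C; 14:A/T; 15:G/C; 19:A/C; 22:A/C; 23:G/T; 24:C/A; 27:C/T; 30:C/T; 31:G/T; 32:T/A; 34:A/G; 36:G/T; 41:A/C.
p = 17/44 = 0.386364.
d = −0.75 · ln(1 − (4/3)·0.386364) = −0.75 · ln(0.484848) = −0.75 · (-0.723920) = 0.5429.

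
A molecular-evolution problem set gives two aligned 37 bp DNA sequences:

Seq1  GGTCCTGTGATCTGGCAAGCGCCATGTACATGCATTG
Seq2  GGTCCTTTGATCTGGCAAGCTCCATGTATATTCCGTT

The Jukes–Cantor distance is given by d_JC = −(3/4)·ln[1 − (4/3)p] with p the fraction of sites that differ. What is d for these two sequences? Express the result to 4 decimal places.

The sequences differ at positions 7 (G/T), 21 (G/T), 29 (C/T), 32 (G/T), 34 (A/C), 35 (T/G), 37 (G/T).
p = 7/37 = 0.189189.
d = −0.75 · ln(1 − (4/3)·0.189189) = −0.75 · ln(0.747748) = −0.75 · (-0.290689) = 0.2180.

0.2180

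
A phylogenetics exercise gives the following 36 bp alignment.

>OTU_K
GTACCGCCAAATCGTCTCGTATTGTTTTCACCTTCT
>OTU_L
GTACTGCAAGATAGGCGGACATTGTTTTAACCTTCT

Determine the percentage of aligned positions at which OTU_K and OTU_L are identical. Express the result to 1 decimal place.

72.2%

The sequences differ at positions 5 (C/T), 8 (C/A), 10 (A/G), 13 (C/A), 15 (T/G), 17 (T/G), 18 (C/G), 19 (G/A), 20 (T/C), 29 (C/A).
26 of the 36 sites match, so the percent identity is 26/36 × 100 = 72.2%.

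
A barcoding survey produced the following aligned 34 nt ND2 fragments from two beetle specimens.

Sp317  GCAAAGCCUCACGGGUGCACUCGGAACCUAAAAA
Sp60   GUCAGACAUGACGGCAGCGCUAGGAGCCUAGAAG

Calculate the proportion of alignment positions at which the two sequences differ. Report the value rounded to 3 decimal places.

Differing sites — 2:C/U; 3:A/C; 5:A/G; 6:G/A; 8:C/A; 10:C/G; 15:G/C; 16:U/A; 19:A/G; 22:C/A; 26:A/G; 31:A/G; 34:A/G.
There are 13 differences over 34 sites, so p = 13/34 = 0.382.

0.382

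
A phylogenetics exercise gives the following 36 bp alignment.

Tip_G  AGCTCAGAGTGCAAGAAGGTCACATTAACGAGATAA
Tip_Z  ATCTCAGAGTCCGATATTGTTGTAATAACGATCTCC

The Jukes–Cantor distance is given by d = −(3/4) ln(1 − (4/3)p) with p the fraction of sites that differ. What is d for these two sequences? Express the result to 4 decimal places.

Mismatches occur at site 2 (G/T), site 11 (G/C), site 13 (A/G), site 15 (G/T), site 17 (A/T), site 18 (G/T), site 21 (C/T), site 22 (A/G), site 23 (C/T), site 25 (T/A), site 32 (G/T), site 33 (A/C), site 35 (A/C), site 36 (A/C).
p = 14/36 = 0.388889.
d = −0.75 · ln(1 − (4/3)·0.388889) = −0.75 · ln(0.481481) = −0.75 · (-0.730889) = 0.5482.

0.5482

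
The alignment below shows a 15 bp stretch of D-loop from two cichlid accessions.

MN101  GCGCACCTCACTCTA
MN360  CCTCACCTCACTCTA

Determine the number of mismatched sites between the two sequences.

Differing sites — 1:G/C; 3:G/T.
That gives 2 mismatches out of 15 aligned sites, so the Hamming distance is 2.

2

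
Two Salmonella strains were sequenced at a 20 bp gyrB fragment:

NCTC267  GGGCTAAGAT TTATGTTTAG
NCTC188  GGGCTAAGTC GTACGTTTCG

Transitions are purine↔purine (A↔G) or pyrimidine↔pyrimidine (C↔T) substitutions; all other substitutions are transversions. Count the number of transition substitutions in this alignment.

2

The sequences differ at positions 9 (A/T, transversion), 10 (T/C, transition), 11 (T/G, transversion), 14 (T/C, transition), 19 (A/C, transversion).
Of the 5 differences, 2 transitions and 3 transversions, so the answer is 2.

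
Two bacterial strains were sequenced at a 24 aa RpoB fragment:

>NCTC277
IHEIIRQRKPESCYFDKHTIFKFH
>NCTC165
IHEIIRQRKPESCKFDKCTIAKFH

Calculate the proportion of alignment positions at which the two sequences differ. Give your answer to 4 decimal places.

Mismatches occur at site 14 (Y→K), site 18 (H→C), site 21 (F→A).
There are 3 differences over 24 sites, so p = 3/24 = 0.1250.

0.1250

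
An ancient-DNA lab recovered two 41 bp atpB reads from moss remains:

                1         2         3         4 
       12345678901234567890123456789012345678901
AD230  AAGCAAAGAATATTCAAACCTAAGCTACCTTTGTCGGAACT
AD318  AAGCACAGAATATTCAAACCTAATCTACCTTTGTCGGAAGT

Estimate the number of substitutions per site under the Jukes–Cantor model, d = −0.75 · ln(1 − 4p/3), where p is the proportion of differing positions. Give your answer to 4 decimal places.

0.0770

Differing sites — 6:A/C; 24:G/T; 40:C/G.
p = 3/41 = 0.073171.
d = −0.75 · ln(1 − (4/3)·0.073171) = −0.75 · ln(0.902439) = −0.75 · (-0.102654) = 0.0770.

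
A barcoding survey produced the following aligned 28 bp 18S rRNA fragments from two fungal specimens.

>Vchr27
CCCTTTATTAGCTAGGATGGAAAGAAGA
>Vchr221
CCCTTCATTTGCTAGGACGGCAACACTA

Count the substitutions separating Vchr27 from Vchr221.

7

The sequences differ at positions 6 (T/C), 10 (A/T), 18 (T/C), 21 (A/C), 24 (G/C), 26 (A/C), 27 (G/T).
That gives 7 mismatches out of 28 aligned sites, so the Hamming distance is 7.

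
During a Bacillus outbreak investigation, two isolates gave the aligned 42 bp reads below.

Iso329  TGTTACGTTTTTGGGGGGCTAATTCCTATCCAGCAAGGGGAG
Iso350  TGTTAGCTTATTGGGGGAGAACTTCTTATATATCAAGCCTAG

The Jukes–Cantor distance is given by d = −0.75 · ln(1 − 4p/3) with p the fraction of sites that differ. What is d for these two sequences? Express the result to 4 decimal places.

0.4408

Mismatches occur at site 6 (C→G), site 7 (G→C), site 10 (T→A), site 18 (G→A), site 19 (C→G), site 20 (T→A), site 22 (A→C), site 26 (C→T), site 30 (C→A), site 31 (C→T), site 33 (G→T), site 38 (G→C), site 39 (G→C), site 40 (G→T).
p = 14/42 = 0.333333.
d = −0.75 · ln(1 − (4/3)·0.333333) = −0.75 · ln(0.555556) = −0.75 · (-0.587786) = 0.4408.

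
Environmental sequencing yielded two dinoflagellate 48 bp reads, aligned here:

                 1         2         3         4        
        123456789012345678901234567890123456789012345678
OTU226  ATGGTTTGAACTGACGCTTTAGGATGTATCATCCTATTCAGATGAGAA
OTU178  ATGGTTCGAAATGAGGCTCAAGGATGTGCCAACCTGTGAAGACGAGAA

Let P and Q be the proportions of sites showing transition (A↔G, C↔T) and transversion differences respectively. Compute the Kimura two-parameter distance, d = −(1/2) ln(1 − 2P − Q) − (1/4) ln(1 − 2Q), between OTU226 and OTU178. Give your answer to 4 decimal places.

The sequences differ at positions 7 (T/C, transition), 11 (C/A, transversion), 15 (C/G, transversion), 19 (T/C, transition), 20 (T/A, transversion), 28 (A/G, transition), 29 (T/C, transition), 32 (T/A, transversion), 36 (A/G, transition), 38 (T/G, transversion), 39 (C/A, transversion), 43 (T/C, transition).
Of the 12 differences, 6 transitions and 6 transversions over 48 sites: P = 6/48 = 0.125000, Q = 6/48 = 0.125000.
d = −0.5·ln(0.625000) − 0.25·ln(0.750000) = −0.5·(-0.470004) − 0.25·(-0.287682) = 0.3069.

0.3069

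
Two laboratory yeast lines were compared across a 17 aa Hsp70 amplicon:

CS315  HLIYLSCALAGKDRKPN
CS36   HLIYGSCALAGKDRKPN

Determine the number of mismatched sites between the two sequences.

1

The sequences differ at position 5 (L/G).
That gives 1 mismatch out of 17 aligned sites, so the Hamming distance is 1.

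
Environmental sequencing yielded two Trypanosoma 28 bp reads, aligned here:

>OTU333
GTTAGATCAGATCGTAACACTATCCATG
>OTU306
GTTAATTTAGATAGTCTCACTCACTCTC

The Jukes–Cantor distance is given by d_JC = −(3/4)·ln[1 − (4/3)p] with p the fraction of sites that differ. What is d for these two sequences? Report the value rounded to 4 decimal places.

Mismatches occur at site 5 (G/A), site 6 (A/T), site 8 (C/T), site 13 (C/A), site 16 (A/C), site 17 (A/T), site 22 (A/C), site 23 (T/A), site 25 (C/T), site 26 (A/C), site 28 (G/C).
p = 11/28 = 0.392857.
d = −0.75 · ln(1 − (4/3)·0.392857) = −0.75 · ln(0.476191) = −0.75 · (-0.741936) = 0.5565.

0.5565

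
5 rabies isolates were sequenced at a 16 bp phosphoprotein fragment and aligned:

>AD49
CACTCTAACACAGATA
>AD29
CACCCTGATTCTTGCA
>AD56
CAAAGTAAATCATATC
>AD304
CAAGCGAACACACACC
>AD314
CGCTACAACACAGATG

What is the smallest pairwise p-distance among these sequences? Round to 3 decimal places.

0.250

Pairwise Hamming distances:
  AD49 vs AD29: 8
  AD49 vs AD56: 7
  AD49 vs AD304: 6
  AD49 vs AD314: 4
  AD29 vs AD56: 9
  AD29 vs AD304: 10
  AD29 vs AD314: 12
  AD56 vs AD304: 7
  AD56 vs AD314: 9
  AD304 vs AD314: 8
The smallest is 4 mismatches, between AD49 and AD314; p = 4/16 = 0.250.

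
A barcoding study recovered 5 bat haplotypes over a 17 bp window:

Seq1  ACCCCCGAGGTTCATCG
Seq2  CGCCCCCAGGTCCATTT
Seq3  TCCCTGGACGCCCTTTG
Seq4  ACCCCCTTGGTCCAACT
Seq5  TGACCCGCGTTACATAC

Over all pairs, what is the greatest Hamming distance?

Pairwise Hamming distances:
  Seq1 vs Seq2: 6
  Seq1 vs Seq3: 8
  Seq1 vs Seq4: 5
  Seq1 vs Seq5: 8
  Seq2 vs Seq3: 9
  Seq2 vs Seq4: 6
  Seq2 vs Seq5: 8
  Seq3 vs Seq4: 11
  Seq3 vs Seq5: 12
  Seq4 vs Seq5: 10
The largest is 12, between Seq3 and Seq5.

12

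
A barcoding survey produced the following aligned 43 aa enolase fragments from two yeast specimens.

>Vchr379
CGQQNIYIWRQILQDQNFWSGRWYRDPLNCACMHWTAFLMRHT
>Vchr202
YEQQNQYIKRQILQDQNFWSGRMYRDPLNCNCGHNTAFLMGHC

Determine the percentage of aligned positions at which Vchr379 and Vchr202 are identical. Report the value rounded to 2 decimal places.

76.74%

Differing sites — 1:C/Y; 2:G/E; 6:I/Q; 9:W/K; 23:W/M; 31:A/N; 33:M/G; 35:W/N; 41:R/G; 43:T/C.
33 of the 43 sites match, so the percent identity is 33/43 × 100 = 76.74%.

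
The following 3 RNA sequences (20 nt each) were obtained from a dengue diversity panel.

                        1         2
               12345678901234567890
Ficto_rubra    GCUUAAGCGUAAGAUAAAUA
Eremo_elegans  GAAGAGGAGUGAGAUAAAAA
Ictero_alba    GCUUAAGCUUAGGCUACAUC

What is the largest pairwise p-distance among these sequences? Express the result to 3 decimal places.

0.600

Pairwise Hamming distances:
  Ficto_rubra vs Eremo_elegans: 7
  Ficto_rubra vs Ictero_alba: 5
  Eremo_elegans vs Ictero_alba: 12
The largest is 12 mismatches, between Eremo_elegans and Ictero_alba; p = 12/20 = 0.600.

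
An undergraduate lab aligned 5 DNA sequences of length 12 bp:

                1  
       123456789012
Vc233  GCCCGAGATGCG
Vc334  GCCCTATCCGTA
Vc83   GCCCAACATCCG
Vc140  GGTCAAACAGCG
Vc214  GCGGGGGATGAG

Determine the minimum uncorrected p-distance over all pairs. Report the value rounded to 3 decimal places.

Pairwise Hamming distances:
  Vc233 vs Vc334: 6
  Vc233 vs Vc83: 3
  Vc233 vs Vc140: 6
  Vc233 vs Vc214: 4
  Vc334 vs Vc83: 7
  Vc334 vs Vc140: 7
  Vc334 vs Vc214: 9
  Vc83 vs Vc140: 6
  Vc83 vs Vc214: 7
  Vc140 vs Vc214: 9
The smallest is 3 mismatches, between Vc233 and Vc83; p = 3/12 = 0.250.

0.250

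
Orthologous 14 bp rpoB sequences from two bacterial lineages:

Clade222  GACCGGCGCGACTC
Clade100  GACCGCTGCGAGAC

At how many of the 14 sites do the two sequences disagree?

Mismatches occur at site 6 (G/C), site 7 (C/T), site 12 (C/G), site 13 (T/A).
That gives 4 mismatches out of 14 aligned sites, so the Hamming distance is 4.

4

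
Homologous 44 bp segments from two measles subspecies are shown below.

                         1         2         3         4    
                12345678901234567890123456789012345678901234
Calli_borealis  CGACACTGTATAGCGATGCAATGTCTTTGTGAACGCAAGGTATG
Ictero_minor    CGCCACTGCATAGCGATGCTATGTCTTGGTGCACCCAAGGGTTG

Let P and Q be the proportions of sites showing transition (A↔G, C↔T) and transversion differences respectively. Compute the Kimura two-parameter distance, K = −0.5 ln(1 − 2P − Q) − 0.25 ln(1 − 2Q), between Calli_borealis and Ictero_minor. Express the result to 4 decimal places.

0.2102

Mismatches occur at site 3 (A/C, transversion), site 9 (T/C, transition), site 20 (A/T, transversion), site 28 (T/G, transversion), site 32 (A/C, transversion), site 35 (G/C, transversion), site 41 (T/G, transversion), site 42 (A/T, transversion).
Of the 8 differences, 1 transition and 7 transversions over 44 sites: P = 1/44 = 0.022727, Q = 7/44 = 0.159091.
d = −0.5·ln(0.795455) − 0.25·ln(0.681818) = −0.5·(-0.228841) − 0.25·(-0.382993) = 0.2102.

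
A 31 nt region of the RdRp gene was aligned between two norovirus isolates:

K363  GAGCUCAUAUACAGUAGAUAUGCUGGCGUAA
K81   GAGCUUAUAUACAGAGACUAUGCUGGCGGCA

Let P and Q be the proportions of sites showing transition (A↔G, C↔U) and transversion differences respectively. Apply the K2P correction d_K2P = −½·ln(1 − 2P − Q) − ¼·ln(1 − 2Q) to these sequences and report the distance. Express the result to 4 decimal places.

0.2694

The sequences differ at positions 6 (C/U, transition), 15 (U/A, transversion), 16 (A/G, transition), 17 (G/A, transition), 18 (A/C, transversion), 29 (U/G, transversion), 30 (A/C, transversion).
Of the 7 differences, 3 transitions and 4 transversions over 31 sites: P = 3/31 = 0.096774, Q = 4/31 = 0.129032.
d = −0.5·ln(0.677420) − 0.25·ln(0.741936) = −0.5·(-0.389464) − 0.25·(-0.298492) = 0.2694.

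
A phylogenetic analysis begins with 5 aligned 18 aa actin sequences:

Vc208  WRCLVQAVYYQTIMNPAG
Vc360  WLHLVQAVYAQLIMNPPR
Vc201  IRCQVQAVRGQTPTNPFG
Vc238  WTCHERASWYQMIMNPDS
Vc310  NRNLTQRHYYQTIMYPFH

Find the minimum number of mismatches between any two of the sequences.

Pairwise Hamming distances:
  Vc208 vs Vc360: 6
  Vc208 vs Vc201: 7
  Vc208 vs Vc238: 9
  Vc208 vs Vc310: 8
  Vc360 vs Vc201: 11
  Vc360 vs Vc238: 11
  Vc360 vs Vc310: 11
  Vc201 vs Vc238: 13
  Vc201 vs Vc310: 12
  Vc238 vs Vc310: 13
The smallest is 6, between Vc208 and Vc360.

6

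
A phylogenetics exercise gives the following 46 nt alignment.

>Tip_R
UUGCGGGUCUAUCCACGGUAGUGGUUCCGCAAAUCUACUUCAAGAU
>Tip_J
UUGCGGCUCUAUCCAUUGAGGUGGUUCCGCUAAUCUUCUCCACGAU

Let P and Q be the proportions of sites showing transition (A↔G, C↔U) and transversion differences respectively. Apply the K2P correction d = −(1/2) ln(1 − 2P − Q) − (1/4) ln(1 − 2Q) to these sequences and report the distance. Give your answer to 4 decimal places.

0.2267

Differing sites — 7:G/C (Tv); 16:C/U (Ti); 17:G/U (Tv); 19:U/A (Tv); 20:A/G (Ti); 31:A/U (Tv); 37:A/U (Tv); 40:U/C (Ti); 43:A/C (Tv).
Of the 9 differences, 3 transitions and 6 transversions over 46 sites: P = 3/46 = 0.065217, Q = 6/46 = 0.130435.
d = −0.5·ln(0.739131) − 0.25·ln(0.739130) = −0.5·(-0.302280) − 0.25·(-0.302281) = 0.2267.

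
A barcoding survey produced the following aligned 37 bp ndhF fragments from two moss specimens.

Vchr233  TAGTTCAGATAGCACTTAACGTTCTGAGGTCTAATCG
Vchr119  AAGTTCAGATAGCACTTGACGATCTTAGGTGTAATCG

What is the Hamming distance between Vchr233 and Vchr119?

Differing sites — 1:T/A; 18:A/G; 22:T/A; 26:G/T; 31:C/G.
That gives 5 mismatches out of 37 aligned sites, so the Hamming distance is 5.

5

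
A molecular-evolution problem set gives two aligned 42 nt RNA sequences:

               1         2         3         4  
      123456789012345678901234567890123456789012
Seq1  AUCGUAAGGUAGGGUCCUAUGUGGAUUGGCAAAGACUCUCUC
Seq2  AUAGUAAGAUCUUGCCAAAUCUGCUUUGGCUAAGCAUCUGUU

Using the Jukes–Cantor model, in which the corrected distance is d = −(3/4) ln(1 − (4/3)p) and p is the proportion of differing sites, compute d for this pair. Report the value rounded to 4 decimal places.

0.5319

Mismatches occur at site 3 (C/A), site 9 (G/A), site 11 (A/C), site 12 (G/U), site 13 (G/U), site 15 (U/C), site 17 (C/A), site 18 (U/A), site 21 (G/C), site 24 (G/C), site 25 (A/U), site 31 (A/U), site 35 (A/C), site 36 (C/A), site 40 (C/G), site 42 (C/U).
p = 16/42 = 0.380952.
d = −0.75 · ln(1 − (4/3)·0.380952) = −0.75 · ln(0.492064) = −0.75 · (-0.709146) = 0.5319.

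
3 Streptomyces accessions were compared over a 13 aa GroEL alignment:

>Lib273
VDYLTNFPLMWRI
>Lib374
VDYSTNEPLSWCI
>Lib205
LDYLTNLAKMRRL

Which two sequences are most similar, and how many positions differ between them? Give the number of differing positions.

Pairwise Hamming distances:
  Lib273 vs Lib374: 4
  Lib273 vs Lib205: 6
  Lib374 vs Lib205: 9
The smallest is 4, between Lib273 and Lib374.

4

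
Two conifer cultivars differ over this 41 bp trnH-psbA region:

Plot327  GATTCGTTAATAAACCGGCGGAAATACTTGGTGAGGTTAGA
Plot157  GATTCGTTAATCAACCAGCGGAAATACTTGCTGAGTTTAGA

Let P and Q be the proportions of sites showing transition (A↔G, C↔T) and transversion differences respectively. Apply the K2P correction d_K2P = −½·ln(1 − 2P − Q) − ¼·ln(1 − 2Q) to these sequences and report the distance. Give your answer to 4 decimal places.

0.1046

Mismatches occur at site 12 (A→C, transversion), site 17 (G→A, transition), site 31 (G→C, transversion), site 36 (G→T, transversion).
Of the 4 differences, 1 transition and 3 transversions over 41 sites: P = 1/41 = 0.024390, Q = 3/41 = 0.073171.
d = −0.5·ln(0.878049) − 0.25·ln(0.853658) = −0.5·(-0.130053) − 0.25·(-0.158225) = 0.1046.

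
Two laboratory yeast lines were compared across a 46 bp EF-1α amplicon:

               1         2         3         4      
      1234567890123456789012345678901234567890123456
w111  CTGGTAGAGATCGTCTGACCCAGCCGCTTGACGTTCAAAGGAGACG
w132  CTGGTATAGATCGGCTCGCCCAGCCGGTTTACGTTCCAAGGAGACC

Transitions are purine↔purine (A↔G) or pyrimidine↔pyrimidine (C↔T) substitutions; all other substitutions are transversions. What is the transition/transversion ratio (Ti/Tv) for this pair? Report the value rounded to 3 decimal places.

0.143

Mismatches occur at site 7 (G/T, transversion), site 14 (T/G, transversion), site 17 (G/C, transversion), site 18 (A/G, transition), site 27 (C/G, transversion), site 30 (G/T, transversion), site 37 (A/C, transversion), site 46 (G/C, transversion).
Of the 8 differences, 1 transition and 7 transversions, so Ti/Tv = 1/7 = 0.143.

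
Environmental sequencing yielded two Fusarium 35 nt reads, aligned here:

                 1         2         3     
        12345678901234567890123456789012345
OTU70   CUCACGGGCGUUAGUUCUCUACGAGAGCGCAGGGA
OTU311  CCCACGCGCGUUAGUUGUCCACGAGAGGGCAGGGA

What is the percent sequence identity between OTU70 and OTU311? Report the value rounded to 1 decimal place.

Differing sites — 2:U/C; 7:G/C; 17:C/G; 20:U/C; 28:C/G.
30 of the 35 sites match, so the percent identity is 30/35 × 100 = 85.7%.

85.7%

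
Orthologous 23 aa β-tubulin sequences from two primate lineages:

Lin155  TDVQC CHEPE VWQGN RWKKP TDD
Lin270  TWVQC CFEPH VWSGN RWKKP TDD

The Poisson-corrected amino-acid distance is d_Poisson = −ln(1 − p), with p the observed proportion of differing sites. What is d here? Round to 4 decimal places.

0.1911

Mismatches occur at site 2 (D/W), site 7 (H/F), site 10 (E/H), site 13 (Q/S).
p = 4/23 = 0.173913.
d = −ln(1 − 0.173913) = −ln(0.826087) = 0.1911.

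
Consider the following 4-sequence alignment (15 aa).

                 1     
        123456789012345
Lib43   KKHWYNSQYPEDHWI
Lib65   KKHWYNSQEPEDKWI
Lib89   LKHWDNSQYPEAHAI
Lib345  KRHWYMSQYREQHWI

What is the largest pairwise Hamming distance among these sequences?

Pairwise Hamming distances:
  Lib43 vs Lib65: 2
  Lib43 vs Lib89: 4
  Lib43 vs Lib345: 4
  Lib65 vs Lib89: 6
  Lib65 vs Lib345: 6
  Lib89 vs Lib345: 7
The largest is 7, between Lib89 and Lib345.

7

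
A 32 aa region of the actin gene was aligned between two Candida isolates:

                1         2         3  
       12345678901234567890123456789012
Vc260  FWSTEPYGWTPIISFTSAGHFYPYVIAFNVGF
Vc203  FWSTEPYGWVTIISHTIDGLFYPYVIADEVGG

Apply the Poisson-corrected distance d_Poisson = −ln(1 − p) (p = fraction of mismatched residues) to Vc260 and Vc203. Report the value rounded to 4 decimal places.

0.3302

Differing sites — 10:T/V; 11:P/T; 15:F/H; 17:S/I; 18:A/D; 20:H/L; 28:F/D; 29:N/E; 32:F/G.
p = 9/32 = 0.281250.
d = −ln(1 − 0.281250) = −ln(0.718750) = 0.3302.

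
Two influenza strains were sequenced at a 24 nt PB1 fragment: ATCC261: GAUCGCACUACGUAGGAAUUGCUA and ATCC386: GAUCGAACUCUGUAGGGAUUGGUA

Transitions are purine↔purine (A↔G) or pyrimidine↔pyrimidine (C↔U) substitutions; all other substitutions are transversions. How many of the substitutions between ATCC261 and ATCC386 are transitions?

2

Differing sites — 6:C/A (Tv); 10:A/C (Tv); 11:C/U (Ti); 17:A/G (Ti); 22:C/G (Tv).
Of the 5 differences, 2 transitions and 3 transversions, so the answer is 2.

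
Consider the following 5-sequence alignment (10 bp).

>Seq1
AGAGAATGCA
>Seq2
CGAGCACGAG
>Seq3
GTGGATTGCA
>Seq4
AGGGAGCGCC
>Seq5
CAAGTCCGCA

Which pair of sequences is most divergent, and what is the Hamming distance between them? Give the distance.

8

Pairwise Hamming distances:
  Seq1 vs Seq2: 5
  Seq1 vs Seq3: 4
  Seq1 vs Seq4: 4
  Seq1 vs Seq5: 5
  Seq2 vs Seq3: 8
  Seq2 vs Seq4: 6
  Seq2 vs Seq5: 5
  Seq3 vs Seq4: 5
  Seq3 vs Seq5: 6
  Seq4 vs Seq5: 6
The largest is 8, between Seq2 and Seq3.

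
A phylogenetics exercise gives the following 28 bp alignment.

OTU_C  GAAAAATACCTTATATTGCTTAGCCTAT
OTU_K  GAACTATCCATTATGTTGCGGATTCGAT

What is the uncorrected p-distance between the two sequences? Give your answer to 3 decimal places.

Mismatches occur at site 4 (A↔C), site 5 (A↔T), site 8 (A↔C), site 10 (C↔A), site 15 (A↔G), site 20 (T↔G), site 21 (T↔G), site 23 (G↔T), site 24 (C↔T), site 26 (T↔G).
There are 10 differences over 28 sites, so p = 10/28 = 0.357.

0.357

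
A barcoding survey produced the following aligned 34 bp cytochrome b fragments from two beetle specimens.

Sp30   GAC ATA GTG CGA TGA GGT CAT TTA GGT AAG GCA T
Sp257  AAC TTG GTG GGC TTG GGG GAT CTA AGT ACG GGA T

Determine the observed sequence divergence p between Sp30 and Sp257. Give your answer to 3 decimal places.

The sequences differ at positions 1 (G/A), 4 (A/T), 6 (A/G), 10 (C/G), 12 (A/C), 14 (G/T), 15 (A/G), 18 (T/G), 19 (C/G), 22 (T/C), 25 (G/A), 29 (A/C), 32 (C/G).
There are 13 differences over 34 sites, so p = 13/34 = 0.382.

0.382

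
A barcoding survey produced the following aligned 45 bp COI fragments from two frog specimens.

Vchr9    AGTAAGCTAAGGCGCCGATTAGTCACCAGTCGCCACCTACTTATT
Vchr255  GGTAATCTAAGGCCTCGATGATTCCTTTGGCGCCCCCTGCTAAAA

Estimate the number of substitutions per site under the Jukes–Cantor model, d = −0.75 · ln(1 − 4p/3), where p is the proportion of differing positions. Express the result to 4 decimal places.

Mismatches occur at site 1 (A→G), site 6 (G→T), site 14 (G→C), site 15 (C→T), site 20 (T→G), site 22 (G→T), site 25 (A→C), site 26 (C→T), site 27 (C→T), site 28 (A→T), site 30 (T→G), site 35 (A→C), site 39 (A→G), site 42 (T→A), site 44 (T→A), site 45 (T→A).
p = 16/45 = 0.355556.
d = −0.75 · ln(1 − (4/3)·0.355556) = −0.75 · ln(0.525925) = −0.75 · (-0.642597) = 0.4819.

0.4819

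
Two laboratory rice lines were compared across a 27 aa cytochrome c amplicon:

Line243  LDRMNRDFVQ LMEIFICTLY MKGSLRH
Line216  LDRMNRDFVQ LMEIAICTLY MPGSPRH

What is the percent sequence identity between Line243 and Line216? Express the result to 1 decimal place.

88.9%

Differing sites — 15:F/A; 22:K/P; 25:L/P.
24 of the 27 sites match, so the percent identity is 24/27 × 100 = 88.9%.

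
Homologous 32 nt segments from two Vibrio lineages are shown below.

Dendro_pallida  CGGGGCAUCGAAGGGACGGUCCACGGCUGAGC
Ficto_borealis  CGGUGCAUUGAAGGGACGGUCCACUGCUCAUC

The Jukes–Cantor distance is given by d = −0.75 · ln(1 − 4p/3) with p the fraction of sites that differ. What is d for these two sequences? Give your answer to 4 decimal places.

Mismatches occur at site 4 (G→U), site 9 (C→U), site 25 (G→U), site 29 (G→C), site 31 (G→U).
p = 5/32 = 0.156250.
d = −0.75 · ln(1 − (4/3)·0.156250) = −0.75 · ln(0.791667) = −0.75 · (-0.233614) = 0.1752.

0.1752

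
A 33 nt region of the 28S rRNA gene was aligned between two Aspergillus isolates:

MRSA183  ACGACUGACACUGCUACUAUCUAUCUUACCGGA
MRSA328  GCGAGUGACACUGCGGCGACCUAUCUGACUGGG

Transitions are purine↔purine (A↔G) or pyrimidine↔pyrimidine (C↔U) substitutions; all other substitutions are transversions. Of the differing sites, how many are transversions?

4

Differing sites — 1:A/G (Ti); 5:C/G (Tv); 15:U/G (Tv); 16:A/G (Ti); 18:U/G (Tv); 20:U/C (Ti); 27:U/G (Tv); 30:C/U (Ti); 33:A/G (Ti).
Of the 9 differences, 5 transitions and 4 transversions, so the answer is 4.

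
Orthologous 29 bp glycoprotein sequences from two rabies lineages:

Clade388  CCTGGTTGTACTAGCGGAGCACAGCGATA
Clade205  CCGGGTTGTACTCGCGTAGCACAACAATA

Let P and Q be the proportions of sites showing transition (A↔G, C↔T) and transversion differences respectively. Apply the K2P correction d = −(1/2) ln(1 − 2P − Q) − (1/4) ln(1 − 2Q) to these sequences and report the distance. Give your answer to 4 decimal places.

The sequences differ at positions 3 (T/G, transversion), 13 (A/C, transversion), 17 (G/T, transversion), 24 (G/A, transition), 26 (G/A, transition).
Of the 5 differences, 2 transitions and 3 transversions over 29 sites: P = 2/29 = 0.068966, Q = 3/29 = 0.103448.
d = −0.5·ln(0.758620) − 0.25·ln(0.793104) = −0.5·(-0.276254) − 0.25·(-0.231801) = 0.1961.

0.1961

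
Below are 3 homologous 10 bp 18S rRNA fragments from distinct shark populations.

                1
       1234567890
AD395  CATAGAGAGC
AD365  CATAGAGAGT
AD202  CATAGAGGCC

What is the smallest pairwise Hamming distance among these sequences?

Pairwise Hamming distances:
  AD395 vs AD365: 1
  AD395 vs AD202: 2
  AD365 vs AD202: 3
The smallest is 1, between AD395 and AD365.

1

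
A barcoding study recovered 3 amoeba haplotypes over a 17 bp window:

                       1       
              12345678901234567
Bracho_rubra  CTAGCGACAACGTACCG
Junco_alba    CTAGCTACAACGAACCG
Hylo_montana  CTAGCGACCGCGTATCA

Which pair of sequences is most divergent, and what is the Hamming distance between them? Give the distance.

Pairwise Hamming distances:
  Bracho_rubra vs Junco_alba: 2
  Bracho_rubra vs Hylo_montana: 4
  Junco_alba vs Hylo_montana: 6
The largest is 6, between Junco_alba and Hylo_montana.

6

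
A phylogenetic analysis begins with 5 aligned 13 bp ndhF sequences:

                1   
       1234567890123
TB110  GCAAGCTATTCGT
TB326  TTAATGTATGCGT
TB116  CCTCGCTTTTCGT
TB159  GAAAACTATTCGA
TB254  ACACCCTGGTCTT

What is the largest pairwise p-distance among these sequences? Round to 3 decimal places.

0.692

Pairwise Hamming distances:
  TB110 vs TB326: 5
  TB110 vs TB116: 4
  TB110 vs TB159: 3
  TB110 vs TB254: 6
  TB326 vs TB116: 8
  TB326 vs TB159: 6
  TB326 vs TB254: 9
  TB116 vs TB159: 7
  TB116 vs TB254: 6
  TB159 vs TB254: 8
The largest is 9 mismatches, between TB326 and TB254; p = 9/13 = 0.692.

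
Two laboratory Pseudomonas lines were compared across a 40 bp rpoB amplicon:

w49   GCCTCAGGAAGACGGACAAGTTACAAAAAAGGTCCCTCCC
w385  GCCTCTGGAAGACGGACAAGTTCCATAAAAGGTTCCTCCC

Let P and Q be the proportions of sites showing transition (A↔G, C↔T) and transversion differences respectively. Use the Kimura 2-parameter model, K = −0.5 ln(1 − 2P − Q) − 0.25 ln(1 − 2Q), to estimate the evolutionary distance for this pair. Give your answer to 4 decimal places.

Mismatches occur at site 6 (A→T, transversion), site 23 (A→C, transversion), site 26 (A→T, transversion), site 34 (C→T, transition).
Of the 4 differences, 1 transition and 3 transversions over 40 sites: P = 1/40 = 0.025000, Q = 3/40 = 0.075000.
d = −0.5·ln(0.875000) − 0.25·ln(0.850000) = −0.5·(-0.133531) − 0.25·(-0.162519) = 0.1074.

0.1074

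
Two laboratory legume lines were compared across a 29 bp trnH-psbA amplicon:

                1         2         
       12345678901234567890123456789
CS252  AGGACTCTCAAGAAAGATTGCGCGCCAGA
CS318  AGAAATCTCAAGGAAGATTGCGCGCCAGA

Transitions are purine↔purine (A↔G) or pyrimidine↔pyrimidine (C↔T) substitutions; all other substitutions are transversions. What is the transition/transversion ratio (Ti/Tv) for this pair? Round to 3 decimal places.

2.000

The sequences differ at positions 3 (G/A, transition), 5 (C/A, transversion), 13 (A/G, transition).
Of the 3 differences, 2 transitions and 1 transversion, so Ti/Tv = 2/1 = 2.000.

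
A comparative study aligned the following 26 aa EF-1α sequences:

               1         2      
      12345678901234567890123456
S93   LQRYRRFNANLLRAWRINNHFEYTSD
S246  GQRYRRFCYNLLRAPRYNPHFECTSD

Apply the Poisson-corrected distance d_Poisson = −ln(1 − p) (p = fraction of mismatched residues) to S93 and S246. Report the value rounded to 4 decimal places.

0.3137

The sequences differ at positions 1 (L/G), 8 (N/C), 9 (A/Y), 15 (W/P), 17 (I/Y), 19 (N/P), 23 (Y/C).
p = 7/26 = 0.269231.
d = −ln(1 − 0.269231) = −ln(0.730769) = 0.3137.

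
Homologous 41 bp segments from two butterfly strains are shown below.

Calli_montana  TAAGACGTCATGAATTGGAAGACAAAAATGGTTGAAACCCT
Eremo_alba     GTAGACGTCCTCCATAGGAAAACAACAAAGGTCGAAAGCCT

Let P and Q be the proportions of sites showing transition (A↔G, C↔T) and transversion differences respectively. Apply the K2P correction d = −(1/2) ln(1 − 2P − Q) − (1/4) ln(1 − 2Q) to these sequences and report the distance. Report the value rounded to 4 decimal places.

The sequences differ at positions 1 (T/G, transversion), 2 (A/T, transversion), 10 (A/C, transversion), 12 (G/C, transversion), 13 (A/C, transversion), 16 (T/A, transversion), 21 (G/A, transition), 26 (A/C, transversion), 29 (T/A, transversion), 33 (T/C, transition), 38 (C/G, transversion).
Of the 11 differences, 2 transitions and 9 transversions over 41 sites: P = 2/41 = 0.048780, Q = 9/41 = 0.219512.
d = −0.5·ln(0.682928) − 0.25·ln(0.560976) = −0.5·(-0.381366) − 0.25·(-0.578077) = 0.3352.

0.3352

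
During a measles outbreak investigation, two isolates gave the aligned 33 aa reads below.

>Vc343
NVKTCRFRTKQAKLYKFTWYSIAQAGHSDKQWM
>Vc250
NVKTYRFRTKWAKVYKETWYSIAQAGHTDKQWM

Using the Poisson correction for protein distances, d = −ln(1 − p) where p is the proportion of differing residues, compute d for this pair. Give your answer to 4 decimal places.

The sequences differ at positions 5 (C/Y), 11 (Q/W), 14 (L/V), 17 (F/E), 28 (S/T).
p = 5/33 = 0.151515.
d = −ln(1 − 0.151515) = −ln(0.848485) = 0.1643.

0.1643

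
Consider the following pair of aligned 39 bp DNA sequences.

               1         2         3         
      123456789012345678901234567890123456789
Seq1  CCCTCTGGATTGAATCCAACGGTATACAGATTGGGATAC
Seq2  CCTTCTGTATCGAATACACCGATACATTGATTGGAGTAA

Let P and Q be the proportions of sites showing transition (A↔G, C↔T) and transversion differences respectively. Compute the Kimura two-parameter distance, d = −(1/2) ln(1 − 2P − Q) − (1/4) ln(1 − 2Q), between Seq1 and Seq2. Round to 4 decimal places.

0.4080

The sequences differ at positions 3 (C/T, transition), 8 (G/T, transversion), 11 (T/C, transition), 16 (C/A, transversion), 19 (A/C, transversion), 22 (G/A, transition), 25 (T/C, transition), 27 (C/T, transition), 28 (A/T, transversion), 35 (G/A, transition), 36 (A/G, transition), 39 (C/A, transversion).
Of the 12 differences, 7 transitions and 5 transversions over 39 sites: P = 7/39 = 0.179487, Q = 5/39 = 0.128205.
d = −0.5·ln(0.512821) − 0.25·ln(0.743590) = −0.5·(-0.667828) − 0.25·(-0.296265) = 0.4080.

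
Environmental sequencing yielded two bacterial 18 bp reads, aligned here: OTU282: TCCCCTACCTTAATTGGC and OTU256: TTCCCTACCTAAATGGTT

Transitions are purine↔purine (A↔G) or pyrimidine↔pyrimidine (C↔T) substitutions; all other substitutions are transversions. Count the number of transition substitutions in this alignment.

2

The sequences differ at positions 2 (C/T, transition), 11 (T/A, transversion), 15 (T/G, transversion), 17 (G/T, transversion), 18 (C/T, transition).
Of the 5 differences, 2 transitions and 3 transversions, so the answer is 2.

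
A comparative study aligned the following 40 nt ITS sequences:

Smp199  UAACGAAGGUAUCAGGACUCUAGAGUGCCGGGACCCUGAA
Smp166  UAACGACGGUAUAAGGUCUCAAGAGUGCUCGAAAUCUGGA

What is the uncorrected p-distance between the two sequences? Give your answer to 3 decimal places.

Differing sites — 7:A/C; 13:C/A; 17:A/U; 21:U/A; 29:C/U; 30:G/C; 32:G/A; 34:C/A; 35:C/U; 39:A/G.
There are 10 differences over 40 sites, so p = 10/40 = 0.250.

0.250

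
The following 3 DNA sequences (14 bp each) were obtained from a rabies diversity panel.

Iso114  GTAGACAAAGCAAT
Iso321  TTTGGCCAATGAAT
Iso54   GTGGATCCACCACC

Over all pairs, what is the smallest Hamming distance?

6

Pairwise Hamming distances:
  Iso114 vs Iso321: 6
  Iso114 vs Iso54: 7
  Iso321 vs Iso54: 9
The smallest is 6, between Iso114 and Iso321.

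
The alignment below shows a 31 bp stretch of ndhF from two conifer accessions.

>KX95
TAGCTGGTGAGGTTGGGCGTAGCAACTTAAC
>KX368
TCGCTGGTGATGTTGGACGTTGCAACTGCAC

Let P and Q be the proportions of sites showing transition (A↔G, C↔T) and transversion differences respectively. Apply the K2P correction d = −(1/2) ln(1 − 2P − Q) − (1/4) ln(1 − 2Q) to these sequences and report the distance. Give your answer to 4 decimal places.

0.2253

The sequences differ at positions 2 (A/C, transversion), 11 (G/T, transversion), 17 (G/A, transition), 21 (A/T, transversion), 28 (T/G, transversion), 29 (A/C, transversion).
Of the 6 differences, 1 transition and 5 transversions over 31 sites: P = 1/31 = 0.032258, Q = 5/31 = 0.161290.
d = −0.5·ln(0.774194) − 0.25·ln(0.677420) = −0.5·(-0.255933) − 0.25·(-0.389464) = 0.2253.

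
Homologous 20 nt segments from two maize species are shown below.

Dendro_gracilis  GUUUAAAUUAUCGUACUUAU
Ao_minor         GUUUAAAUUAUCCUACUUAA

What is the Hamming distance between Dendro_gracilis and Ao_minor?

Differing sites — 13:G/C; 20:U/A.
That gives 2 mismatches out of 20 aligned sites, so the Hamming distance is 2.

2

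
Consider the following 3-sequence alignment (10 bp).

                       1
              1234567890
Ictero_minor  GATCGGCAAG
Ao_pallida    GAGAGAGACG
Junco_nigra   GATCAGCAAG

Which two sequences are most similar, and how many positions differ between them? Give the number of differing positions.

1

Pairwise Hamming distances:
  Ictero_minor vs Ao_pallida: 5
  Ictero_minor vs Junco_nigra: 1
  Ao_pallida vs Junco_nigra: 6
The smallest is 1, between Ictero_minor and Junco_nigra.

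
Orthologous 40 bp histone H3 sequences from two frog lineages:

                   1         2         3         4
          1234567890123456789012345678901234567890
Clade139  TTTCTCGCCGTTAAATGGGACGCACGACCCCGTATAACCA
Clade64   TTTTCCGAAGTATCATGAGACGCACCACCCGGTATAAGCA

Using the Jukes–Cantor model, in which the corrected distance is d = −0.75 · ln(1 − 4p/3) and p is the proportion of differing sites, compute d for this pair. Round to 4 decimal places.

The sequences differ at positions 4 (C/T), 5 (T/C), 8 (C/A), 9 (C/A), 12 (T/A), 13 (A/T), 14 (A/C), 18 (G/A), 26 (G/C), 31 (C/G), 38 (C/G).
p = 11/40 = 0.275000.
d = −0.75 · ln(1 − (4/3)·0.275000) = −0.75 · ln(0.633333) = −0.75 · (-0.456759) = 0.3426.

0.3426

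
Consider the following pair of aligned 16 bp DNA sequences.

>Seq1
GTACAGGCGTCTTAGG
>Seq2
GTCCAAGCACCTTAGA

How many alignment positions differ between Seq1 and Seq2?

5

Differing sites — 3:A/C; 6:G/A; 9:G/A; 10:T/C; 16:G/A.
That gives 5 mismatches out of 16 aligned sites, so the Hamming distance is 5.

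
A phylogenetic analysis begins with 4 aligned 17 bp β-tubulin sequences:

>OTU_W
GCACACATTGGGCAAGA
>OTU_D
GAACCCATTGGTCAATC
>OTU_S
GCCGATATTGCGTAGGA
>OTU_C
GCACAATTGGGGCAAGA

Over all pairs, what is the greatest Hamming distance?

Pairwise Hamming distances:
  OTU_W vs OTU_D: 5
  OTU_W vs OTU_S: 6
  OTU_W vs OTU_C: 3
  OTU_D vs OTU_S: 11
  OTU_D vs OTU_C: 8
  OTU_S vs OTU_C: 8
The largest is 11, between OTU_D and OTU_S.

11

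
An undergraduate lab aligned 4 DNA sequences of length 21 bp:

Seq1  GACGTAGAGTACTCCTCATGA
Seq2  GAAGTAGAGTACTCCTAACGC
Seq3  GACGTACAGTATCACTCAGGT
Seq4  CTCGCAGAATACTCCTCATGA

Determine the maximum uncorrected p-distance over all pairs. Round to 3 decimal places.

Pairwise Hamming distances:
  Seq1 vs Seq2: 4
  Seq1 vs Seq3: 6
  Seq1 vs Seq4: 4
  Seq2 vs Seq3: 8
  Seq2 vs Seq4: 8
  Seq3 vs Seq4: 10
The largest is 10 mismatches, between Seq3 and Seq4; p = 10/21 = 0.476.

0.476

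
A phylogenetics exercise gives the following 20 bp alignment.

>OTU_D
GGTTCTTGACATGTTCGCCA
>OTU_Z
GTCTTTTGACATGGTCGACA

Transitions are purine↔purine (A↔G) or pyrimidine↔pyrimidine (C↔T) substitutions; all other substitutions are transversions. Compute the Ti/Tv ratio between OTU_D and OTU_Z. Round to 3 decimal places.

Differing sites — 2:G/T (Tv); 3:T/C (Ti); 5:C/T (Ti); 14:T/G (Tv); 18:C/A (Tv).
Of the 5 differences, 2 transitions and 3 transversions, so Ti/Tv = 2/3 = 0.667.

0.667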